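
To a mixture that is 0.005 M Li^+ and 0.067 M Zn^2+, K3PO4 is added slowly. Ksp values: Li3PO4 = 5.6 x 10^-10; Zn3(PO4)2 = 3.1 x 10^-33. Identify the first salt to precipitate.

Zn3(PO4)2

Precipitation of each salt starts when its ion product equals its Ksp.
For Li3PO4: 5.6 x 10^-10 = (0.005)^3 × [PO4^3-]  ⇒  [PO4^3-] = 4.5 × 10^-3 M.
For Zn3(PO4)2: 3.1 x 10^-33 = (0.067)^3 × [PO4^3-]^2  ⇒  [PO4^3-] = 3.2 × 10^-15 M.
The salt with the lower threshold [PO4^3-] precipitates first: Zn3(PO4)2.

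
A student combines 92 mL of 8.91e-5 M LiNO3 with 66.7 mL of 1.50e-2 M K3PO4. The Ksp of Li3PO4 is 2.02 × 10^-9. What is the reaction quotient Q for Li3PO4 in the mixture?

Total volume = 92 + 66.7 = 158.7 mL.
[Li^+] = 8.91 x 10^-5 × (92/158.7) = 5.165 × 10^-5 M
[PO4^3-] = 1.50 × 10^-2 × (66.7/158.7) = 6.304 × 10^-3 M
Li3PO4(s) ⇌ 3 Li^+ + PO4^3-, so Q = [Li^+]^3[PO4^3-]
Q = (5.165 × 10^-5)^3(6.304 x 10^-3) = 8.69 × 10^-16
Q < Ksp, so no precipitate of Li3PO4 forms.

Q = 8.69 × 10^-16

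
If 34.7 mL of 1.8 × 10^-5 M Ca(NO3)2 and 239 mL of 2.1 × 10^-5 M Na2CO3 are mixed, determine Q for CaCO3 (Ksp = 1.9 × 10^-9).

Q ≈ 4.2e-11

Total volume = 34.7 + 239 = 273.7 mL.
[Ca^2+] = 1.8 × 10^-5 × (34.7/273.7) = 2.28 x 10^-6 M
[CO3^2-] = 2.1 × 10^-5 × (239/273.7) = 1.83 × 10^-5 M
CaCO3(s) <=> Ca^2+(aq) + CO3^2-(aq), so Q = [Ca^2+][CO3^2-]
Q = (2.28 x 10^-6)(1.83 × 10^-5) = 4.2 x 10^-11
Q < Ksp, so no precipitate of CaCO3 forms.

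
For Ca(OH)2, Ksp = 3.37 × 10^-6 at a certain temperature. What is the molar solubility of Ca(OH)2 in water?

Ca(OH)2(s) ⇌ Ca^2+ + 2 OH^-
Ksp = [Ca^2+][OH^-]^2
For each mole of Ca(OH)2 that dissolves: [Ca^2+] = s, [OH^-] = 2s.
Substituting: Ksp = s(2s)^2 = 4s^3
s = (3.37 × 10^-6 / 4)^(1/3) = 9.44 x 10^-3 M

9.44 × 10^-3 M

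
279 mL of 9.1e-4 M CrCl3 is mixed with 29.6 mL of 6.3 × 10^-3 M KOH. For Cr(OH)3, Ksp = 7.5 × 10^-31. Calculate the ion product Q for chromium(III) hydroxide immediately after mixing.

Q ≈ 1.8 × 10^-13

Total volume = 279 + 29.6 = 308.6 mL.
[Cr^3+] = 9.1 × 10^-4 × (279/308.6) = 8.23 × 10^-4 M
[OH^-] = 6.3 × 10^-3 × (29.6/308.6) = 6.04 x 10^-4 M
Cr(OH)3(s) ⇌ Cr^3+ + 3 OH^-, so Q = [Cr^3+][OH^-]^3
Q = (8.23 × 10^-4)(6.04 x 10^-4)^3 = 1.8 x 10^-13
Q > Ksp, so Cr(OH)3 will precipitate.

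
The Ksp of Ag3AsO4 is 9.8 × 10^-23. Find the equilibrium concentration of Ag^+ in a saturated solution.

[Ag^+] ≈ 4.1 × 10^-6 M

Ag3AsO4(s) ⇌ 3 Ag^+ + AsO4^3-
Ksp = [Ag^+]^3[AsO4^3-]
With molar solubility s: [Ag^+] = 3s, [AsO4^3-] = s.
So Ksp = (3s)^3 × s = 27s^4
Solving, s = (9.8 × 10^-23/27)^(1/4) = 1.38 x 10^-6 M
[Ag^+] = 3s = 4.1 × 10^-6 M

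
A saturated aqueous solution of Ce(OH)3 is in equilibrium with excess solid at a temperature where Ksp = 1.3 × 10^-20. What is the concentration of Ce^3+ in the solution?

Ce(OH)3(s) ⇌ Ce^3+ + 3 OH^-
Ksp = [Ce^3+][OH^-]^3
For each mole of Ce(OH)3 that dissolves: [Ce^3+] = s, [OH^-] = 3s.
So Ksp = s × (3s)^3 = 27s^4
s^4 = 1.3 × 10^-20 / 27, so s = 4.68 x 10^-6 M
[Ce^3+] = s = 4.7 x 10^-6 M

[Ce^3+] = 4.7e-6 M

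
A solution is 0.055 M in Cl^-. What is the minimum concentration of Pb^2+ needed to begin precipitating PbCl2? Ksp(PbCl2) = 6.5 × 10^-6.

PbCl2(s) <=> Pb^2+(aq) + 2 Cl^-(aq)
Ksp = [Pb^2+][Cl^-]^2
Precipitation begins when Q = Ksp. With [Cl^-] = 0.055 M:
6.5 × 10^-6 = (0.055)^2 × [Pb^2+]
[Pb^2+] = (6.5 × 10^-6 / 3.03 x 10^-3) = 2.1 × 10^-3 M

2.1 × 10^-3 M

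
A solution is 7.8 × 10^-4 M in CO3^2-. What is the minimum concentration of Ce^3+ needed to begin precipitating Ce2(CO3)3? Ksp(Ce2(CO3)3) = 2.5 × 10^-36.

[Ce^3+] ≈ 7.3 x 10^-14 M

Ce2(CO3)3(s) ⇌ 2 Ce^3+(aq) + 3 CO3^2-(aq)
Ksp = [Ce^3+]^2[CO3^2-]^3
Precipitation begins when Q = Ksp. With [CO3^2-] = 7.8 × 10^-4 M:
2.5 × 10^-36 = (7.8 × 10^-4)^3 × [Ce^3+]^2
[Ce^3+] = (2.5 × 10^-36 / 4.75 × 10^-10)^(1/2) = 7.3 × 10^-14 M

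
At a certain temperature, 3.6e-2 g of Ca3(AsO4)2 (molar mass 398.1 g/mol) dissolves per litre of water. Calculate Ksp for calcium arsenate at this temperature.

Ksp ≈ 6.5 × 10^-19

Molar solubility s = (3.6 × 10^-2 g/L) / (398.1 g/mol) = 9.04 x 10^-5 M.
Ca3(AsO4)2(s) ⇌ 3 Ca^2+ + 2 AsO4^3-
If s mol/L of Ca3(AsO4)2 dissolves, [Ca^2+] = 3s and [AsO4^3-] = 2s.
Ksp = [Ca^2+]^3[AsO4^3-]^2
Substituting: Ksp = (3s)^3(2s)^2 = 108s^5
Ksp = 108 × (9.04 × 10^-5)^5 = 6.5 × 10^-19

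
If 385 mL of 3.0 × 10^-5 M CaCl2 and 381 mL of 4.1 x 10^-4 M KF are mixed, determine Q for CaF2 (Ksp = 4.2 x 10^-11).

Q = 6.3 × 10^-13

Total volume = 385 + 381 = 766 mL.
[Ca^2+] = 3.0 x 10^-5 × (385/766) = 1.51 × 10^-5 M
[F^-] = 4.1 × 10^-4 × (381/766) = 2.04 × 10^-4 M
CaF2(s) ⇌ Ca^2+ + 2 F^-, so Q = [Ca^2+][F^-]^2
Q = (1.51 × 10^-5)(2.04 × 10^-4)^2 = 6.3 x 10^-13
Q < Ksp, so no precipitate of CaF2 forms.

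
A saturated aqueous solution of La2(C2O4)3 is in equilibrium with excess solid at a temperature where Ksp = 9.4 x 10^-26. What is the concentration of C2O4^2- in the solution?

[C2O4^2-] = 1.2e-5 M

La2(C2O4)3(s) ⇌ 2 La^3+ + 3 C2O4^2-
Ksp = [La^3+]^2[C2O4^2-]^3
With molar solubility s: [La^3+] = 2s, [C2O4^2-] = 3s.
Substituting: Ksp = (2s)^2(3s)^3 = 108s^5
s^5 = 9.4 x 10^-26 / 108, so s = 3.87 × 10^-6 M
[C2O4^2-] = 3s = 1.2 × 10^-5 M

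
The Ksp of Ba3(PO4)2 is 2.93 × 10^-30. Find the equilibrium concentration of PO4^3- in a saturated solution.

Ba3(PO4)2(s) <=> 3 Ba^2+ + 2 PO4^3-
Ksp = [Ba^2+]^3[PO4^3-]^2
If s mol/L of Ba3(PO4)2 dissolves, [Ba^2+] = 3s and [PO4^3-] = 2s.
Ksp = (3s)^3(2s)^2 = 108s^5
Solving, s = (2.93 × 10^-30/108)^(1/5) = 4.861 × 10^-7 M
[PO4^3-] = 2s = 9.72 × 10^-7 M

[PO4^3-] ≈ 9.72e-7 M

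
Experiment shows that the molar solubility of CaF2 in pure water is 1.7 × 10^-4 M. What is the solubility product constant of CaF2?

CaF2(s) ⇌ Ca^2+ + 2 F^-
With molar solubility s: [Ca^2+] = s, [F^-] = 2s.
Ksp = [Ca^2+][F^-]^2
Substituting: Ksp = s(2s)^2 = 4s^3
With s = 1.7 × 10^-4: Ksp = 2.0 × 10^-11

Ksp ≈ 2.0 x 10^-11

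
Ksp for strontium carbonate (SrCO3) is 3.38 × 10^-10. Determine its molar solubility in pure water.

SrCO3(s) ⇌ Sr^2+ + CO3^2-
Ksp = [Sr^2+][CO3^2-]
Let s = molar solubility. Then [Sr^2+] = s and [CO3^2-] = s.
Ksp = (s)(s) = s^2
s = (3.38 × 10^-10)^(1/2) = 1.84 x 10^-5 M

s = 1.84 × 10^-5 M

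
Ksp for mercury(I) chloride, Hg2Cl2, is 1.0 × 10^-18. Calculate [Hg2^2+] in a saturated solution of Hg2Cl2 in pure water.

Hg2Cl2(s) <=> Hg2^2+ + 2 Cl^-
Ksp = [Hg2^2+][Cl^-]^2
For each mole of Hg2Cl2 that dissolves: [Hg2^2+] = s, [Cl^-] = 2s.
So Ksp = s × (2s)^2 = 4s^3
s = (1.0 × 10^-18 / 4)^(1/3) = 6.30 × 10^-7 M
[Hg2^2+] = s = 6.3 x 10^-7 M

[Hg2^2+] ≈ 6.3e-7 M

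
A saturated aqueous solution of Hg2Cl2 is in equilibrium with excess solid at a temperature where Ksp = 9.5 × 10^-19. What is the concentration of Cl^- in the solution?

Hg2Cl2(s) ⇌ Hg2^2+ + 2 Cl^-
Ksp = [Hg2^2+][Cl^-]^2
Let s = molar solubility. Then [Hg2^2+] = s and [Cl^-] = 2s.
So Ksp = s × (2s)^2 = 4s^3
s^3 = 9.5 × 10^-19 / 4, so s = 6.19 × 10^-7 M
[Cl^-] = 2s = 1.2 × 10^-6 M

1.2 × 10^-6 M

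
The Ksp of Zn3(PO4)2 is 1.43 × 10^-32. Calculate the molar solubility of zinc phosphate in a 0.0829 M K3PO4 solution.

Zn3(PO4)2(s) ⇌ 3 Zn^2+ + 2 PO4^3-
Ksp = [Zn^2+]^3[PO4^3-]^2
Let s be the molar solubility in this solution. [Zn^2+] = 3s, [PO4^3-] = 0.0829 + 2s ≈ 0.0829 (since PO4^3- from K3PO4 dominates).
Ksp ≈ (3s)^3 × (0.0829)^2
s = 4.26 x 10^-11 M
Check: 2s = 8.5 × 10^-11 ≪ 0.0829, so the approximation is valid.

s = 4.26e-11 M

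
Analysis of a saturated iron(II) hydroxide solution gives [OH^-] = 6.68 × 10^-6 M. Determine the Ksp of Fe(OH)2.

Ksp ≈ 1.49 x 10^-16

Fe(OH)2(s) ⇌ Fe^2+(aq) + 2 OH^-(aq)
Stoichiometry gives [Fe^2+] = (1/2)[OH^-] = 3.340 × 10^-6 M.
Ksp = [Fe^2+][OH^-]^2
Ksp = 3.340 x 10^-6 × (6.68 x 10^-6)^2 = 1.49 × 10^-16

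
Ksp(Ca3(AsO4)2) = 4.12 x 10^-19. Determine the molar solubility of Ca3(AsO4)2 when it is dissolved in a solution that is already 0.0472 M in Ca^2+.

s ≈ 3.13 × 10^-8 M

Ca3(AsO4)2(s) ⇌ 3 Ca^2+ + 2 AsO4^3-
Ksp = [Ca^2+]^3[AsO4^3-]^2
Let s be the molar solubility in this solution. [Ca^2+] = 0.0472 + 3s ≈ 0.0472, [AsO4^3-] = 2s (common-ion effect: Ca^2+ is already 0.0472 M).
Ksp ≈ (0.0472)^3 × (2s)^2
s = 3.13 x 10^-8 M
Check: 3s = 9.4 × 10^-8 ≪ 0.0472, so the approximation is valid.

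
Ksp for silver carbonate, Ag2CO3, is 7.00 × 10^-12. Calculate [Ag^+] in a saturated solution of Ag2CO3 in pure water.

[Ag^+] ≈ 2.41 × 10^-4 M

Ag2CO3(s) ⇌ 2 Ag^+ + CO3^2-
Ksp = [Ag^+]^2[CO3^2-]
With molar solubility s: [Ag^+] = 2s, [CO3^2-] = s.
Substituting: Ksp = (2s)^2s = 4s^3
s = (7.00 × 10^-12 / 4)^(1/3) = 1.205 × 10^-4 M
[Ag^+] = 2s = 2.41 x 10^-4 M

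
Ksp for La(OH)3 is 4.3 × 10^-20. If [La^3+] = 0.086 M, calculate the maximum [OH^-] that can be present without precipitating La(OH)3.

La(OH)3(s) <=> La^3+(aq) + 3 OH^-(aq)
Ksp = [La^3+][OH^-]^3
Precipitation begins when Q = Ksp. With [La^3+] = 0.086 M:
4.3 × 10^-20 = (0.086) × [OH^-]^3
[OH^-] = (4.3 × 10^-20 / 8.6 × 10^-2)^(1/3) = 7.9 × 10^-7 M

[OH^-] = 7.9 × 10^-7 M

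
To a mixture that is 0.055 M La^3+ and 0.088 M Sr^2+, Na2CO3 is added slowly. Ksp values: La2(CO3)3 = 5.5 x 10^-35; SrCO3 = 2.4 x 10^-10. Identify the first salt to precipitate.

Precipitation of each salt starts when its ion product equals its Ksp.
For La2(CO3)3: 5.5 x 10^-35 = (0.055)^2 × [CO3^2-]^3  ⇒  [CO3^2-] = 2.6 x 10^-11 M.
For SrCO3: 2.4 x 10^-10 = 0.088 × [CO3^2-]  ⇒  [CO3^2-] = 2.7 × 10^-9 M.
The salt with the lower threshold [CO3^2-] precipitates first: La2(CO3)3.

La2(CO3)3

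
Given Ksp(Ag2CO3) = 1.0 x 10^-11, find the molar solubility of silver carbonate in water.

Ag2CO3(s) ⇌ 2 Ag^+ + CO3^2-
Ksp = [Ag^+]^2[CO3^2-]
If s mol/L of Ag2CO3 dissolves, [Ag^+] = 2s and [CO3^2-] = s.
Ksp = (2s)^2s = 4s^3
s^3 = 1.0 x 10^-11 / 4, so s = 1.4 x 10^-4 M

1.4 × 10^-4 M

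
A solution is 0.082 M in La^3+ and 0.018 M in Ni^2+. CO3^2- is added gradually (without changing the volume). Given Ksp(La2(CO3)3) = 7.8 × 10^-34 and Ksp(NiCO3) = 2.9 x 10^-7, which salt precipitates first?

La2(CO3)3

Precipitation of each salt starts when its ion product equals its Ksp.
For La2(CO3)3: 7.8 × 10^-34 = (0.082)^2 × [CO3^2-]^3  ⇒  [CO3^2-] = 4.9 x 10^-11 M.
For NiCO3: 2.9 x 10^-7 = 0.018 × [CO3^2-]  ⇒  [CO3^2-] = 1.6 x 10^-5 M.
The salt with the lower threshold [CO3^2-] precipitates first: La2(CO3)3.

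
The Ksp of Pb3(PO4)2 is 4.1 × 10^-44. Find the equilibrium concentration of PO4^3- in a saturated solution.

Pb3(PO4)2(s) <=> 3 Pb^2+(aq) + 2 PO4^3-(aq)
Ksp = [Pb^2+]^3[PO4^3-]^2
For each mole of Pb3(PO4)2 that dissolves: [Pb^2+] = 3s, [PO4^3-] = 2s.
Ksp = (3s)^3(2s)^2 = 108s^5
Solving, s = (4.1 × 10^-44/108)^(1/5) = 8.24 × 10^-10 M
[PO4^3-] = 2s = 1.6 x 10^-9 M

[PO4^3-] = 1.6 x 10^-9 M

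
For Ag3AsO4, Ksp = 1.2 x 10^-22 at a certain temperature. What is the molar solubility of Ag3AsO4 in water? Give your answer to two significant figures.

s ≈ 1.5 x 10^-6 M

Ag3AsO4(s) ⇌ 3 Ag^+ + AsO4^3-
Ksp = [Ag^+]^3[AsO4^3-]
If s mol/L of Ag3AsO4 dissolves, [Ag^+] = 3s and [AsO4^3-] = s.
So Ksp = (3s)^3 × s = 27s^4
s = (1.2 x 10^-22 / 27)^(1/4) = 1.5 × 10^-6 M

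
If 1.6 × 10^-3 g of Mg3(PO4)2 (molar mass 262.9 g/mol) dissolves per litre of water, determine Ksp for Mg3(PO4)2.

Ksp ≈ 9.0 x 10^-25

Molar solubility s = (1.6 × 10^-3 g/L) / (262.9 g/mol) = 6.09 × 10^-6 M.
Mg3(PO4)2(s) <=> 3 Mg^2+(aq) + 2 PO4^3-(aq)
If s mol/L of Mg3(PO4)2 dissolves, [Mg^2+] = 3s and [PO4^3-] = 2s.
Ksp = [Mg^2+]^3[PO4^3-]^2
Ksp = (3s)^3(2s)^2 = 108s^5
Ksp = 108 × (6.09 × 10^-6)^5 = 9.0 x 10^-25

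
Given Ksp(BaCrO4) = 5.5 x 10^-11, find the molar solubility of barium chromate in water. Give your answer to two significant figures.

s = 7.4 × 10^-6 M

BaCrO4(s) <=> Ba^2+(aq) + CrO4^2-(aq)
Ksp = [Ba^2+][CrO4^2-]
For each mole of BaCrO4 that dissolves: [Ba^2+] = s, [CrO4^2-] = s.
Ksp = (s)(s) = s^2
s = (5.5 x 10^-11)^(1/2) = 7.4 × 10^-6 M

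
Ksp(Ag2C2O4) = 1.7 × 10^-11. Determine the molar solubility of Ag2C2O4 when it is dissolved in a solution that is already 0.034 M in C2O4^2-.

Ag2C2O4(s) <=> 2 Ag^+(aq) + C2O4^2-(aq)
Ksp = [Ag^+]^2[C2O4^2-]
Let s = moles of Ag2C2O4 that dissolve per litre. [Ag^+] = 2s, [C2O4^2-] = 0.034 + s ≈ 0.034 (common-ion effect: C2O4^2- is already 0.034 M).
Ksp ≈ (2s)^2 × 0.034
s = 1.1 x 10^-5 M
Check: s = 1.1 × 10^-5 ≪ 0.034, so the approximation is valid.

s ≈ 1.1e-5 M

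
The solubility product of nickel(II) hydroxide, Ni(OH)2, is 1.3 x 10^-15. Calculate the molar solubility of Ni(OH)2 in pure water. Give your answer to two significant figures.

s = 6.9 × 10^-6 M

Ni(OH)2(s) ⇌ Ni^2+(aq) + 2 OH^-(aq)
Ksp = [Ni^2+][OH^-]^2
For each mole of Ni(OH)2 that dissolves: [Ni^2+] = s, [OH^-] = 2s.
So Ksp = s × (2s)^2 = 4s^3
Solving, s = (1.3 x 10^-15/4)^(1/3) = 6.9 x 10^-6 M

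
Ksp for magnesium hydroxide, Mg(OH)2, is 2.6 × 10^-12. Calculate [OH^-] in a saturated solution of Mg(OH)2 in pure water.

1.7 x 10^-4 M

Mg(OH)2(s) <=> Mg^2+ + 2 OH^-
Ksp = [Mg^2+][OH^-]^2
Let s = molar solubility. Then [Mg^2+] = s and [OH^-] = 2s.
So Ksp = s × (2s)^2 = 4s^3
Solving, s = (2.6 × 10^-12/4)^(1/3) = 8.66 × 10^-5 M
[OH^-] = 2s = 1.7 × 10^-4 M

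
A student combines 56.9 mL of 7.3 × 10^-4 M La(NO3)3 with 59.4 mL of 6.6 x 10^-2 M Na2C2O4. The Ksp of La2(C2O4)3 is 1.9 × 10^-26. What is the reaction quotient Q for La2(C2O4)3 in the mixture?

Total volume = 56.9 + 59.4 = 116.3 mL.
[La^3+] = 7.3 × 10^-4 × (56.9/116.3) = 3.57 × 10^-4 M
[C2O4^2-] = 6.6 × 10^-2 × (59.4/116.3) = 3.37 × 10^-2 M
La2(C2O4)3(s) ⇌ 2 La^3+(aq) + 3 C2O4^2-(aq), so Q = [La^3+]^2[C2O4^2-]^3
Q = (3.57 × 10^-4)^2(3.37 × 10^-2)^3 = 4.9 × 10^-12
Q > Ksp, so La2(C2O4)3 will precipitate.

Q = 4.9 × 10^-12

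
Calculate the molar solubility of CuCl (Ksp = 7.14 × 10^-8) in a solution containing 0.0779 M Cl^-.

CuCl(s) ⇌ Cu^+ + Cl^-
Ksp = [Cu^+][Cl^-]
If s mol/L dissolves here, [Cu^+] = s, [Cl^-] = 0.0779 + s ≈ 0.0779 (since the Cl^- already present dominates).
Ksp ≈ s × 0.0779
s = 9.17 × 10^-7 M
Check: s = 9.2 × 10^-7 ≪ 0.0779, so the approximation is valid.

s = 9.17e-7 M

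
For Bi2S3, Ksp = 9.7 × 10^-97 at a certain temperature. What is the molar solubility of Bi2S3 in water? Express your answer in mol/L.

s ≈ 2.5e-20 M

Bi2S3(s) ⇌ 2 Bi^3+(aq) + 3 S^2-(aq)
Ksp = [Bi^3+]^2[S^2-]^3
With molar solubility s: [Bi^3+] = 2s, [S^2-] = 3s.
Substituting: Ksp = (2s)^2(3s)^3 = 108s^5
s = (9.7 × 10^-97 / 108)^(1/5) = 2.5 × 10^-20 M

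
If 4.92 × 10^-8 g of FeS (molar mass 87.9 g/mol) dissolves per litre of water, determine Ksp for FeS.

Ksp = 3.13 x 10^-19

Molar solubility s = (4.92 × 10^-8 g/L) / (87.9 g/mol) = 5.597 × 10^-10 M.
FeS(s) ⇌ Fe^2+(aq) + S^2-(aq)
With molar solubility s: [Fe^2+] = s, [S^2-] = s.
Ksp = [Fe^2+][S^2-]
Ksp = (s)(s) = s^2
Ksp = (5.597 × 10^-10)^2 = 3.13 × 10^-19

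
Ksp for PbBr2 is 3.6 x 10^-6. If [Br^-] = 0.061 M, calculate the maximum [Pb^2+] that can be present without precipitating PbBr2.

[Pb^2+] ≈ 9.7e-4 M

PbBr2(s) <=> Pb^2+ + 2 Br^-
Ksp = [Pb^2+][Br^-]^2
Precipitation begins when Q = Ksp. With [Br^-] = 0.061 M:
3.6 x 10^-6 = (0.061)^2 × [Pb^2+]
[Pb^2+] = (3.6 x 10^-6 / 3.72 × 10^-3) = 9.7 x 10^-4 M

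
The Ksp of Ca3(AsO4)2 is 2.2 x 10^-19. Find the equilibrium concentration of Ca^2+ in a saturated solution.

2.2 × 10^-4 M

Ca3(AsO4)2(s) <=> 3 Ca^2+(aq) + 2 AsO4^3-(aq)
Ksp = [Ca^2+]^3[AsO4^3-]^2
For each mole of Ca3(AsO4)2 that dissolves: [Ca^2+] = 3s, [AsO4^3-] = 2s.
So Ksp = (3s)^3 × (2s)^2 = 108s^5
Solving, s = (2.2 x 10^-19/108)^(1/5) = 7.27 x 10^-5 M
[Ca^2+] = 3s = 2.2 × 10^-4 M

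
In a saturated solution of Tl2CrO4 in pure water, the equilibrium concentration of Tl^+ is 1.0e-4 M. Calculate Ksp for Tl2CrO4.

Ksp = 5.0 × 10^-13

Tl2CrO4(s) ⇌ 2 Tl^+(aq) + CrO4^2-(aq)
Stoichiometry gives [CrO4^2-] = (1/2)[Tl^+] = 5.00 × 10^-5 M.
Ksp = [Tl^+]^2[CrO4^2-]
Ksp = (1.0 × 10^-4)^2 × 5.00 × 10^-5 = 5.0 x 10^-13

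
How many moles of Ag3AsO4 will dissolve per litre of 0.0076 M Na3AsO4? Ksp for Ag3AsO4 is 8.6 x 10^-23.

s ≈ 7.5 × 10^-8 M

Ag3AsO4(s) ⇌ 3 Ag^+(aq) + AsO4^3-(aq)
Ksp = [Ag^+]^3[AsO4^3-]
Let s = moles of Ag3AsO4 that dissolve per litre. [Ag^+] = 3s, [AsO4^3-] = 0.0076 + s ≈ 0.0076 (common-ion effect: AsO4^3- is already 0.0076 M).
Ksp ≈ (3s)^3 × 0.0076
s = 7.5 × 10^-8 M
Check: s = 7.5 × 10^-8 ≪ 0.0076, so the approximation is valid.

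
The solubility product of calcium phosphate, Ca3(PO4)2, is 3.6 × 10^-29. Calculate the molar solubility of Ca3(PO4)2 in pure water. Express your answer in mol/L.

s ≈ 8.0 x 10^-7 M

Ca3(PO4)2(s) ⇌ 3 Ca^2+ + 2 PO4^3-
Ksp = [Ca^2+]^3[PO4^3-]^2
With molar solubility s: [Ca^2+] = 3s, [PO4^3-] = 2s.
So Ksp = (3s)^3 × (2s)^2 = 108s^5
s^5 = 3.6 × 10^-29 / 108, so s = 8.0 × 10^-7 M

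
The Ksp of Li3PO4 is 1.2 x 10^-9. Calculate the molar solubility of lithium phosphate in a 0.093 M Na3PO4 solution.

Li3PO4(s) <=> 3 Li^+ + PO4^3-
Ksp = [Li^+]^3[PO4^3-]
If s mol/L dissolves here, [Li^+] = 3s, [PO4^3-] = 0.093 + s ≈ 0.093 (since PO4^3- from Na3PO4 dominates).
Ksp ≈ (3s)^3 × 0.093
s = 7.8 × 10^-4 M
Check: s = 7.8 × 10^-4 ≪ 0.093, so the approximation is valid.

7.8e-4 M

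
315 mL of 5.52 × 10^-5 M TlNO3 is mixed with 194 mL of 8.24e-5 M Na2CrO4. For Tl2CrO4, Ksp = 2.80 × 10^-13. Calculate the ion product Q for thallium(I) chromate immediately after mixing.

Q ≈ 3.67e-14

Total volume = 315 + 194 = 509 mL.
[Tl^+] = 5.52 x 10^-5 × (315/509) = 3.416 × 10^-5 M
[CrO4^2-] = 8.24 × 10^-5 × (194/509) = 3.141 x 10^-5 M
Tl2CrO4(s) ⇌ 2 Tl^+ + CrO4^2-, so Q = [Tl^+]^2[CrO4^2-]
Q = (3.416 × 10^-5)^2(3.141 × 10^-5) = 3.67 × 10^-14
Q < Ksp, so no precipitate of Tl2CrO4 forms.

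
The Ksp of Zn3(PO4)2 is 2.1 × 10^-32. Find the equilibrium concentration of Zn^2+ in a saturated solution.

[Zn^2+] ≈ 5.4 x 10^-7 M

Zn3(PO4)2(s) ⇌ 3 Zn^2+ + 2 PO4^3-
Ksp = [Zn^2+]^3[PO4^3-]^2
If s mol/L of Zn3(PO4)2 dissolves, [Zn^2+] = 3s and [PO4^3-] = 2s.
Substituting: Ksp = (3s)^3(2s)^2 = 108s^5
s = (2.1 × 10^-32 / 108)^(1/5) = 1.81 × 10^-7 M
[Zn^2+] = 3s = 5.4 × 10^-7 M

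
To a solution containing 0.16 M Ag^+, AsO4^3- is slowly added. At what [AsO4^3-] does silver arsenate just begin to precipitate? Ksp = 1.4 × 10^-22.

[AsO4^3-] ≈ 3.4 x 10^-20 M

Ag3AsO4(s) <=> 3 Ag^+(aq) + AsO4^3-(aq)
Ksp = [Ag^+]^3[AsO4^3-]
Precipitation begins when Q = Ksp. With [Ag^+] = 0.16 M:
1.4 × 10^-22 = (0.16)^3 × [AsO4^3-]
[AsO4^3-] = (1.4 × 10^-22 / 4.10 × 10^-3) = 3.4 × 10^-20 M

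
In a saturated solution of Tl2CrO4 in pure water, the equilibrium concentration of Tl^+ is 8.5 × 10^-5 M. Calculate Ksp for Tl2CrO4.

Tl2CrO4(s) ⇌ 2 Tl^+ + CrO4^2-
Stoichiometry gives [CrO4^2-] = (1/2)[Tl^+] = 4.25 × 10^-5 M.
Ksp = [Tl^+]^2[CrO4^2-]
Ksp = (8.5 × 10^-5)^2 × 4.25 x 10^-5 = 3.1 x 10^-13

Ksp = 3.1e-13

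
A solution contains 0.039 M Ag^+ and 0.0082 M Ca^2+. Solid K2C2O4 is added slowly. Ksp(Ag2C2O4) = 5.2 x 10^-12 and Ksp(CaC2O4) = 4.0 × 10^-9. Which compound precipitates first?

Each salt begins to precipitate when Q = Ksp, i.e. when [C2O4^2-] reaches its threshold.
For Ag2C2O4: 5.2 x 10^-12 = (0.039)^2 × [C2O4^2-]  ⇒  [C2O4^2-] = 3.4 × 10^-9 M.
For CaC2O4: 4.0 × 10^-9 = 0.0082 × [C2O4^2-]  ⇒  [C2O4^2-] = 4.9 x 10^-7 M.
The salt with the lower threshold [C2O4^2-] precipitates first: Ag2C2O4.

Ag2C2O4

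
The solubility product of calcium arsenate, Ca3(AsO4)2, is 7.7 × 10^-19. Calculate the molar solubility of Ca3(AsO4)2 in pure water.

s ≈ 9.3e-5 M

Ca3(AsO4)2(s) ⇌ 3 Ca^2+(aq) + 2 AsO4^3-(aq)
Ksp = [Ca^2+]^3[AsO4^3-]^2
If s mol/L of Ca3(AsO4)2 dissolves, [Ca^2+] = 3s and [AsO4^3-] = 2s.
Substituting: Ksp = (3s)^3(2s)^2 = 108s^5
s = (7.7 × 10^-19 / 108)^(1/5) = 9.3 × 10^-5 M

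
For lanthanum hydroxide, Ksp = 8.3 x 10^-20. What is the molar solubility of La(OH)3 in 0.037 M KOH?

La(OH)3(s) ⇌ La^3+ + 3 OH^-
Ksp = [La^3+][OH^-]^3
If s mol/L dissolves here, [La^3+] = s, [OH^-] = 0.037 + 3s ≈ 0.037 (Ksp is small, so little additional dissolves).
Ksp ≈ s × (0.037)^3
s = 1.6 × 10^-15 M
Check: 3s = 4.9 x 10^-15 ≪ 0.037, so the approximation is valid.

s = 1.6 x 10^-15 M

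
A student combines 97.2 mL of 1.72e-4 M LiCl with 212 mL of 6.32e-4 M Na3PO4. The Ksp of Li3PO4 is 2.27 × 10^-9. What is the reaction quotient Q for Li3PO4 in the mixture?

Total volume = 97.2 + 212 = 309.2 mL.
[Li^+] = 1.72 × 10^-4 × (97.2/309.2) = 5.407 x 10^-5 M
[PO4^3-] = 6.32 × 10^-4 × (212/309.2) = 4.333 × 10^-4 M
Li3PO4(s) ⇌ 3 Li^+ + PO4^3-, so Q = [Li^+]^3[PO4^3-]
Q = (5.407 × 10^-5)^3(4.333 x 10^-4) = 6.85 × 10^-17
Q < Ksp, so no precipitate of Li3PO4 forms.

Q = 6.85 × 10^-17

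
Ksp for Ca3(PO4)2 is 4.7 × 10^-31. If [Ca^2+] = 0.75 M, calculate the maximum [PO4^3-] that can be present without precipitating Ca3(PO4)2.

Ca3(PO4)2(s) ⇌ 3 Ca^2+(aq) + 2 PO4^3-(aq)
Ksp = [Ca^2+]^3[PO4^3-]^2
Precipitation begins when Q = Ksp. With [Ca^2+] = 0.75 M:
4.7 × 10^-31 = (0.75)^3 × [PO4^3-]^2
[PO4^3-] = (4.7 × 10^-31 / 4.22 x 10^-1)^(1/2) = 1.1 × 10^-15 M

1.1 × 10^-15 M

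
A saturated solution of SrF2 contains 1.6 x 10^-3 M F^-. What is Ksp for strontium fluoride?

2.0 × 10^-9

SrF2(s) ⇌ Sr^2+(aq) + 2 F^-(aq)
Stoichiometry gives [Sr^2+] = (1/2)[F^-] = 8.00 x 10^-4 M.
Ksp = [Sr^2+][F^-]^2
Ksp = 8.00 × 10^-4 × (1.6 x 10^-3)^2 = 2.0 x 10^-9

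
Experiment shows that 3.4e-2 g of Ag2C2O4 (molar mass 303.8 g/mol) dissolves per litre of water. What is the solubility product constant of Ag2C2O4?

Molar solubility s = (3.4 × 10^-2 g/L) / (303.8 g/mol) = 1.12 × 10^-4 M.
Ag2C2O4(s) ⇌ 2 Ag^+ + C2O4^2-
With molar solubility s: [Ag^+] = 2s, [C2O4^2-] = s.
Ksp = [Ag^+]^2[C2O4^2-]
Ksp = (2s)^2s = 4s^3
With s = 1.12 × 10^-4: Ksp = 5.6 × 10^-12

Ksp ≈ 5.6 x 10^-12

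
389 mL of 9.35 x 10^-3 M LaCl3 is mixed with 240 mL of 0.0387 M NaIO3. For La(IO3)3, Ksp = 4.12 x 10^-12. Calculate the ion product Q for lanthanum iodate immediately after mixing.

Q ≈ 1.86 x 10^-8

Total volume = 389 + 240 = 629 mL.
[La^3+] = 9.35 × 10^-3 × (389/629) = 5.782 × 10^-3 M
[IO3^-] = 3.87 x 10^-2 × (240/629) = 1.477 × 10^-2 M
La(IO3)3(s) <=> La^3+(aq) + 3 IO3^-(aq), so Q = [La^3+][IO3^-]^3
Q = (5.782 x 10^-3)(1.477 × 10^-2)^3 = 1.86 x 10^-8
Q > Ksp, so La(IO3)3 will precipitate.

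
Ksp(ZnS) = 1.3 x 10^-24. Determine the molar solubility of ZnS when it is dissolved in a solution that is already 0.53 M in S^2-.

ZnS(s) ⇌ Zn^2+(aq) + S^2-(aq)
Ksp = [Zn^2+][S^2-]
Let s = moles of ZnS that dissolve per litre. [Zn^2+] = s, [S^2-] = 0.53 + s ≈ 0.53 (common-ion effect: S^2- is already 0.53 M).
Ksp ≈ s × 0.53
s = 2.5 × 10^-24 M
Check: s = 2.5 × 10^-24 ≪ 0.53, so the approximation is valid.

s = 2.5e-24 M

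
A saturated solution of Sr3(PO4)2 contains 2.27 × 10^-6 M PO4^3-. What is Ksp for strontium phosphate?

Ksp ≈ 2.03 × 10^-28

Sr3(PO4)2(s) ⇌ 3 Sr^2+ + 2 PO4^3-
Stoichiometry gives [Sr^2+] = (3/2)[PO4^3-] = 3.405 x 10^-6 M.
Ksp = [Sr^2+]^3[PO4^3-]^2
Ksp = (3.405 × 10^-6)^3 × (2.27 × 10^-6)^2 = 2.03 x 10^-28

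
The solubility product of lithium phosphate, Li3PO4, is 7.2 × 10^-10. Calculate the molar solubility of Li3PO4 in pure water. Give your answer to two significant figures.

Li3PO4(s) ⇌ 3 Li^+ + PO4^3-
Ksp = [Li^+]^3[PO4^3-]
Let s = molar solubility. Then [Li^+] = 3s and [PO4^3-] = s.
So Ksp = (3s)^3 × s = 27s^4
s^4 = 7.2 × 10^-10 / 27, so s = 2.3 × 10^-3 M

s = 2.3 × 10^-3 M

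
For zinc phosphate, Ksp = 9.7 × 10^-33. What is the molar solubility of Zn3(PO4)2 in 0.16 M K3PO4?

s = 2.4 x 10^-11 M

Zn3(PO4)2(s) <=> 3 Zn^2+(aq) + 2 PO4^3-(aq)
Ksp = [Zn^2+]^3[PO4^3-]^2
Let s be the molar solubility in this solution. [Zn^2+] = 3s, [PO4^3-] = 0.16 + 2s ≈ 0.16 (since PO4^3- from K3PO4 dominates).
Ksp ≈ (3s)^3 × (0.16)^2
s = 2.4 × 10^-11 M
Check: 2s = 4.8 x 10^-11 ≪ 0.16, so the approximation is valid.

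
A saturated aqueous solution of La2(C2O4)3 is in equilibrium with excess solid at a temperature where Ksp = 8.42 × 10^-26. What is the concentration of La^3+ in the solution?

[La^3+] ≈ 7.58 x 10^-6 M

La2(C2O4)3(s) ⇌ 2 La^3+ + 3 C2O4^2-
Ksp = [La^3+]^2[C2O4^2-]^3
If s mol/L of La2(C2O4)3 dissolves, [La^3+] = 2s and [C2O4^2-] = 3s.
Substituting: Ksp = (2s)^2(3s)^3 = 108s^5
Solving, s = (8.42 × 10^-26/108)^(1/5) = 3.788 x 10^-6 M
[La^3+] = 2s = 7.58 × 10^-6 M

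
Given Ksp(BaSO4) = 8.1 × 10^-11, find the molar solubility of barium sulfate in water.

BaSO4(s) <=> Ba^2+ + SO4^2-
Ksp = [Ba^2+][SO4^2-]
Let s = molar solubility. Then [Ba^2+] = s and [SO4^2-] = s.
Ksp = s^2
s = √(8.1 × 10^-11) = 9.0 × 10^-6 M

s ≈ 9.0 × 10^-6 M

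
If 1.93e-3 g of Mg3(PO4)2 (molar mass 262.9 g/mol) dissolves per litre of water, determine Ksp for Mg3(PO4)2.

Ksp ≈ 2.30e-24

Molar solubility s = (1.93 × 10^-3 g/L) / (262.9 g/mol) = 7.341 x 10^-6 M.
Mg3(PO4)2(s) <=> 3 Mg^2+(aq) + 2 PO4^3-(aq)
Let s = molar solubility. Then [Mg^2+] = 3s and [PO4^3-] = 2s.
Ksp = [Mg^2+]^3[PO4^3-]^2
So Ksp = (3s)^3 × (2s)^2 = 108s^5
Ksp = 108 × (7.341 × 10^-6)^5 = 2.30 × 10^-24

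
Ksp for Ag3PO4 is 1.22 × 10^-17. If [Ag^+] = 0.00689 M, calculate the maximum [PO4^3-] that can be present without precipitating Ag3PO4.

Ag3PO4(s) ⇌ 3 Ag^+(aq) + PO4^3-(aq)
Ksp = [Ag^+]^3[PO4^3-]
Precipitation begins when Q = Ksp. With [Ag^+] = 0.00689 M:
1.22 × 10^-17 = (0.00689)^3 × [PO4^3-]
[PO4^3-] = (1.22 × 10^-17 / 3.271 x 10^-7) = 3.73 × 10^-11 M

3.73 x 10^-11 M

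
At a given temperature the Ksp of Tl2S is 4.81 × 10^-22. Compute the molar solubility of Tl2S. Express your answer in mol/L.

Tl2S(s) <=> 2 Tl^+ + S^2-
Ksp = [Tl^+]^2[S^2-]
If s mol/L of Tl2S dissolves, [Tl^+] = 2s and [S^2-] = s.
Ksp = (2s)^2s = 4s^3
s = (4.81 × 10^-22 / 4)^(1/3) = 4.94 × 10^-8 M

4.94 × 10^-8 M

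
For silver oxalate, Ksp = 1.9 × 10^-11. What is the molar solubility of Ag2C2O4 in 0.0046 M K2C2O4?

Ag2C2O4(s) <=> 2 Ag^+ + C2O4^2-
Ksp = [Ag^+]^2[C2O4^2-]
Let s = moles of Ag2C2O4 that dissolve per litre. [Ag^+] = 2s, [C2O4^2-] = 0.0046 + s ≈ 0.0046 (Ksp is small, so little additional dissolves).
Ksp ≈ (2s)^2 × 0.0046
s = 3.2 × 10^-5 M
Check: s = 3.2 × 10^-5 ≪ 0.0046, so the approximation is valid.

s = 3.2 × 10^-5 M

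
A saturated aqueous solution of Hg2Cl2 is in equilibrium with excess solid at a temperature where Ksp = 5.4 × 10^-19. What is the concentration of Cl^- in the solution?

[Cl^-] ≈ 1.0e-6 M

Hg2Cl2(s) <=> Hg2^2+ + 2 Cl^-
Ksp = [Hg2^2+][Cl^-]^2
Let s = molar solubility. Then [Hg2^2+] = s and [Cl^-] = 2s.
Substituting: Ksp = s(2s)^2 = 4s^3
s^3 = 5.4 × 10^-19 / 4, so s = 5.13 x 10^-7 M
[Cl^-] = 2s = 1.0 × 10^-6 M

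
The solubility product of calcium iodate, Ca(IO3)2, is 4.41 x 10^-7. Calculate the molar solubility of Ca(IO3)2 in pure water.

Ca(IO3)2(s) <=> Ca^2+(aq) + 2 IO3^-(aq)
Ksp = [Ca^2+][IO3^-]^2
Let s = molar solubility. Then [Ca^2+] = s and [IO3^-] = 2s.
Substituting: Ksp = s(2s)^2 = 4s^3
s^3 = 4.41 x 10^-7 / 4, so s = 4.80 x 10^-3 M

s ≈ 4.80 x 10^-3 M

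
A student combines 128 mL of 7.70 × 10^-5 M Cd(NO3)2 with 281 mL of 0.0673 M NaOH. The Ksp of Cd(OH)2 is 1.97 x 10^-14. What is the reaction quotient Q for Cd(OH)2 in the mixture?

5.15e-8

Total volume = 128 + 281 = 409 mL.
[Cd^2+] = 7.70 × 10^-5 × (128/409) = 2.410 × 10^-5 M
[OH^-] = 6.73 × 10^-2 × (281/409) = 4.624 × 10^-2 M
Cd(OH)2(s) <=> Cd^2+ + 2 OH^-, so Q = [Cd^2+][OH^-]^2
Q = (2.410 × 10^-5)(4.624 x 10^-2)^2 = 5.15 × 10^-8
Q > Ksp, so Cd(OH)2 will precipitate.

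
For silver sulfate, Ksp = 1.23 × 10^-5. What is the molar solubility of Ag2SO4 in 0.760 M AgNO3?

Ag2SO4(s) ⇌ 2 Ag^+ + SO4^2-
Ksp = [Ag^+]^2[SO4^2-]
Let s be the molar solubility in this solution. [Ag^+] = 0.760 + 2s ≈ 0.760, [SO4^2-] = s (since Ag^+ from AgNO3 dominates).
Ksp ≈ (0.760)^2 × s
s = 2.13 × 10^-5 M
Check: 2s = 4.3 x 10^-5 ≪ 0.760, so the approximation is valid.

s = 2.13 × 10^-5 M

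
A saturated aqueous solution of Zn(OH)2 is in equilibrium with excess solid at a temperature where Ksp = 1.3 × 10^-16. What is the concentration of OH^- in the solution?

6.4 x 10^-6 M

Zn(OH)2(s) ⇌ Zn^2+(aq) + 2 OH^-(aq)
Ksp = [Zn^2+][OH^-]^2
With molar solubility s: [Zn^2+] = s, [OH^-] = 2s.
Substituting: Ksp = s(2s)^2 = 4s^3
s^3 = 1.3 × 10^-16 / 4, so s = 3.19 x 10^-6 M
[OH^-] = 2s = 6.4 x 10^-6 M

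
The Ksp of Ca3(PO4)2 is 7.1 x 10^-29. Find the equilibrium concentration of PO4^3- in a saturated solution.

[PO4^3-] ≈ 1.8e-6 M

Ca3(PO4)2(s) ⇌ 3 Ca^2+(aq) + 2 PO4^3-(aq)
Ksp = [Ca^2+]^3[PO4^3-]^2
If s mol/L of Ca3(PO4)2 dissolves, [Ca^2+] = 3s and [PO4^3-] = 2s.
Substituting: Ksp = (3s)^3(2s)^2 = 108s^5
s^5 = 7.1 x 10^-29 / 108, so s = 9.20 × 10^-7 M
[PO4^3-] = 2s = 1.8 × 10^-6 M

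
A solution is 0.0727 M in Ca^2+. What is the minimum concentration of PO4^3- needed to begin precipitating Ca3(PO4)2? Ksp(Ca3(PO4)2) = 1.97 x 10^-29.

[PO4^3-] ≈ 2.26e-13 M

Ca3(PO4)2(s) <=> 3 Ca^2+(aq) + 2 PO4^3-(aq)
Ksp = [Ca^2+]^3[PO4^3-]^2
Precipitation begins when Q = Ksp. With [Ca^2+] = 0.0727 M:
1.97 x 10^-29 = (0.0727)^3 × [PO4^3-]^2
[PO4^3-] = (1.97 x 10^-29 / 3.842 x 10^-4)^(1/2) = 2.26 × 10^-13 M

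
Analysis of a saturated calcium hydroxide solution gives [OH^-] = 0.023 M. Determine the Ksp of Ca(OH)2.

Ksp = 6.1 x 10^-6

Ca(OH)2(s) <=> Ca^2+(aq) + 2 OH^-(aq)
Stoichiometry gives [Ca^2+] = (1/2)[OH^-] = 1.15 x 10^-2 M.
Ksp = [Ca^2+][OH^-]^2
Ksp = 1.15 x 10^-2 × (2.3 × 10^-2)^2 = 6.1 × 10^-6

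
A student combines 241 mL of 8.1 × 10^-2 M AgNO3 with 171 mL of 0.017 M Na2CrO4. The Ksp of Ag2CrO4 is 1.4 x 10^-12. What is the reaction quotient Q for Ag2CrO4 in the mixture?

Total volume = 241 + 171 = 412 mL.
[Ag^+] = 8.1 × 10^-2 × (241/412) = 4.74 × 10^-2 M
[CrO4^2-] = 1.7 × 10^-2 × (171/412) = 7.06 × 10^-3 M
Ag2CrO4(s) ⇌ 2 Ag^+ + CrO4^2-, so Q = [Ag^+]^2[CrO4^2-]
Q = (4.74 × 10^-2)^2(7.06 × 10^-3) = 1.6 × 10^-5
Q > Ksp, so Ag2CrO4 will precipitate.

Q = 1.6e-5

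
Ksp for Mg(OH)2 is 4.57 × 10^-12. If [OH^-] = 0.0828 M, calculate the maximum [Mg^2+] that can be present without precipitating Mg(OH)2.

Mg(OH)2(s) ⇌ Mg^2+(aq) + 2 OH^-(aq)
Ksp = [Mg^2+][OH^-]^2
Precipitation begins when Q = Ksp. With [OH^-] = 0.0828 M:
4.57 × 10^-12 = (0.0828)^2 × [Mg^2+]
[Mg^2+] = (4.57 × 10^-12 / 6.856 × 10^-3) = 6.67 x 10^-10 M

[Mg^2+] = 6.67 × 10^-10 M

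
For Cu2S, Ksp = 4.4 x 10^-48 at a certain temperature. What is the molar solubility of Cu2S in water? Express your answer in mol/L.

Cu2S(s) ⇌ 2 Cu^+ + S^2-
Ksp = [Cu^+]^2[S^2-]
With molar solubility s: [Cu^+] = 2s, [S^2-] = s.
Substituting: Ksp = (2s)^2s = 4s^3
Solving, s = (4.4 x 10^-48/4)^(1/3) = 1.0 × 10^-16 M

s = 1.0e-16 M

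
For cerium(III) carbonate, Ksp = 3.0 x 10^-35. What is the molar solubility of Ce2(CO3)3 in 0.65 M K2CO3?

Ce2(CO3)3(s) ⇌ 2 Ce^3+(aq) + 3 CO3^2-(aq)
Ksp = [Ce^3+]^2[CO3^2-]^3
If s mol/L dissolves here, [Ce^3+] = 2s, [CO3^2-] = 0.65 + 3s ≈ 0.65 (since CO3^2- from K2CO3 dominates).
Ksp ≈ (2s)^2 × (0.65)^3
s = 5.2 x 10^-18 M
Check: 3s = 1.6 x 10^-17 ≪ 0.65, so the approximation is valid.

s ≈ 5.2e-18 M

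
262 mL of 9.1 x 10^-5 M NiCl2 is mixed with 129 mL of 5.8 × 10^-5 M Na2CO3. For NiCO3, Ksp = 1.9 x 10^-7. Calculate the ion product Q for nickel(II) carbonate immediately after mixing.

Total volume = 262 + 129 = 391 mL.
[Ni^2+] = 9.1 × 10^-5 × (262/391) = 6.10 x 10^-5 M
[CO3^2-] = 5.8 × 10^-5 × (129/391) = 1.91 × 10^-5 M
NiCO3(s) ⇌ Ni^2+ + CO3^2-, so Q = [Ni^2+][CO3^2-]
Q = (6.10 x 10^-5)(1.91 x 10^-5) = 1.2 x 10^-9
Q < Ksp, so no precipitate of NiCO3 forms.

Q = 1.2 × 10^-9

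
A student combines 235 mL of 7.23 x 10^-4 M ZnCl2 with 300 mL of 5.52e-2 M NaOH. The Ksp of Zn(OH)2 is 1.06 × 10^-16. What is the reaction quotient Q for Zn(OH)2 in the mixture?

3.04e-7

Total volume = 235 + 300 = 535 mL.
[Zn^2+] = 7.23 × 10^-4 × (235/535) = 3.176 × 10^-4 M
[OH^-] = 5.52 × 10^-2 × (300/535) = 3.095 × 10^-2 M
Zn(OH)2(s) ⇌ Zn^2+ + 2 OH^-, so Q = [Zn^2+][OH^-]^2
Q = (3.176 × 10^-4)(3.095 x 10^-2)^2 = 3.04 × 10^-7
Q > Ksp, so Zn(OH)2 will precipitate.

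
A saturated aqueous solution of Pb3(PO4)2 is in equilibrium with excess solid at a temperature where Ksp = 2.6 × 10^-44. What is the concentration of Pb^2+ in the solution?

[Pb^2+] = 2.3 x 10^-9 M

Pb3(PO4)2(s) ⇌ 3 Pb^2+(aq) + 2 PO4^3-(aq)
Ksp = [Pb^2+]^3[PO4^3-]^2
Let s = molar solubility. Then [Pb^2+] = 3s and [PO4^3-] = 2s.
So Ksp = (3s)^3 × (2s)^2 = 108s^5
s^5 = 2.6 × 10^-44 / 108, so s = 7.52 x 10^-10 M
[Pb^2+] = 3s = 2.3 × 10^-9 M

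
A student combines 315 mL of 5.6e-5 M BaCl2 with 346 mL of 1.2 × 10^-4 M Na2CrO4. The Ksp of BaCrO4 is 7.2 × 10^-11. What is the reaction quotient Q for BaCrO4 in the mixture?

Total volume = 315 + 346 = 661 mL.
[Ba^2+] = 5.6 × 10^-5 × (315/661) = 2.67 × 10^-5 M
[CrO4^2-] = 1.2 × 10^-4 × (346/661) = 6.28 x 10^-5 M
BaCrO4(s) <=> Ba^2+(aq) + CrO4^2-(aq), so Q = [Ba^2+][CrO4^2-]
Q = (2.67 × 10^-5)(6.28 x 10^-5) = 1.7 x 10^-9
Q > Ksp, so BaCrO4 will precipitate.

Q = 1.7 x 10^-9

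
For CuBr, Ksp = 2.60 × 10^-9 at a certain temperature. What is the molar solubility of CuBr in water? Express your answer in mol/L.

CuBr(s) ⇌ Cu^+(aq) + Br^-(aq)
Ksp = [Cu^+][Br^-]
Let s = molar solubility. Then [Cu^+] = s and [Br^-] = s.
Ksp = s^2
s = √(2.60 × 10^-9) = 5.10 × 10^-5 M

s ≈ 5.10 × 10^-5 M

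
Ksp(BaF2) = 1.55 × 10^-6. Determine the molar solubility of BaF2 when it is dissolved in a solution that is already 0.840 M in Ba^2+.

BaF2(s) ⇌ Ba^2+(aq) + 2 F^-(aq)
Ksp = [Ba^2+][F^-]^2
Let s = moles of BaF2 that dissolve per litre. [Ba^2+] = 0.840 + s ≈ 0.840, [F^-] = 2s (Ksp is small, so little additional dissolves).
Ksp ≈ 0.840 × (2s)^2
s = 6.79 × 10^-4 M
Check: s = 6.8 × 10^-4 ≪ 0.840, so the approximation is valid.

6.79 × 10^-4 M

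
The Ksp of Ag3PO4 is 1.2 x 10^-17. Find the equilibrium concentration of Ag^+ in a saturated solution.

Ag3PO4(s) <=> 3 Ag^+(aq) + PO4^3-(aq)
Ksp = [Ag^+]^3[PO4^3-]
With molar solubility s: [Ag^+] = 3s, [PO4^3-] = s.
Ksp = (3s)^3s = 27s^4
s^4 = 1.2 x 10^-17 / 27, so s = 2.58 × 10^-5 M
[Ag^+] = 3s = 7.7 × 10^-5 M

[Ag^+] = 7.7e-5 M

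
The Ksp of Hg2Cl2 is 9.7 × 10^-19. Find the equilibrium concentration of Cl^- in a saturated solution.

1.2e-6 M

Hg2Cl2(s) ⇌ Hg2^2+(aq) + 2 Cl^-(aq)
Ksp = [Hg2^2+][Cl^-]^2
Let s = molar solubility. Then [Hg2^2+] = s and [Cl^-] = 2s.
Substituting: Ksp = s(2s)^2 = 4s^3
s^3 = 9.7 × 10^-19 / 4, so s = 6.24 x 10^-7 M
[Cl^-] = 2s = 1.2 × 10^-6 M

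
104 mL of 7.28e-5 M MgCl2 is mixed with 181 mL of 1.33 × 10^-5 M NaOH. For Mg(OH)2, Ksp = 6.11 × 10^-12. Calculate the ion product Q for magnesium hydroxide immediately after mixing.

Total volume = 104 + 181 = 285 mL.
[Mg^2+] = 7.28 × 10^-5 × (104/285) = 2.657 × 10^-5 M
[OH^-] = 1.33 × 10^-5 × (181/285) = 8.447 x 10^-6 M
Mg(OH)2(s) ⇌ Mg^2+ + 2 OH^-, so Q = [Mg^2+][OH^-]^2
Q = (2.657 x 10^-5)(8.447 × 10^-6)^2 = 1.90 x 10^-15
Q < Ksp, so no precipitate of Mg(OH)2 forms.

Q = 1.90 × 10^-15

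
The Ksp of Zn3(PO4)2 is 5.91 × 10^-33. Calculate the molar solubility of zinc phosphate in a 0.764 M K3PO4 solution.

Zn3(PO4)2(s) <=> 3 Zn^2+(aq) + 2 PO4^3-(aq)
Ksp = [Zn^2+]^3[PO4^3-]^2
Let s be the molar solubility in this solution. [Zn^2+] = 3s, [PO4^3-] = 0.764 + 2s ≈ 0.764 (common-ion effect: PO4^3- is already 0.764 M).
Ksp ≈ (3s)^3 × (0.764)^2
s = 7.21 × 10^-12 M
Check: 2s = 1.4 x 10^-11 ≪ 0.764, so the approximation is valid.

7.21 x 10^-12 M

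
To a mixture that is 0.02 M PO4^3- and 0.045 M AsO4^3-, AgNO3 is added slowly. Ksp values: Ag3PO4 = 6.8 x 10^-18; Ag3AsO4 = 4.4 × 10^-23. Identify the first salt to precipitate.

Each salt begins to precipitate when Q = Ksp, i.e. when [Ag^+] reaches its threshold.
For Ag3PO4: 6.8 x 10^-18 = 0.02 × [Ag^+]^3  ⇒  [Ag^+] = 7.0 x 10^-6 M.
For Ag3AsO4: 4.4 × 10^-23 = 0.045 × [Ag^+]^3  ⇒  [Ag^+] = 9.9 × 10^-8 M.
The salt with the lower threshold [Ag^+] precipitates first: Ag3AsO4.

Ag3AsO4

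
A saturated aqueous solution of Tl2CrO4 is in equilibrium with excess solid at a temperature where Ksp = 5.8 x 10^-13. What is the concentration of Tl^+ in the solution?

1.1 × 10^-4 M

Tl2CrO4(s) <=> 2 Tl^+ + CrO4^2-
Ksp = [Tl^+]^2[CrO4^2-]
Let s = molar solubility. Then [Tl^+] = 2s and [CrO4^2-] = s.
Substituting: Ksp = (2s)^2s = 4s^3
Solving, s = (5.8 x 10^-13/4)^(1/3) = 5.25 x 10^-5 M
[Tl^+] = 2s = 1.1 × 10^-4 M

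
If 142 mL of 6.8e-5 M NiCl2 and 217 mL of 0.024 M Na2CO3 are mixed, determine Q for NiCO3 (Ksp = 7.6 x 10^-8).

Q ≈ 3.9 × 10^-7

Total volume = 142 + 217 = 359 mL.
[Ni^2+] = 6.8 × 10^-5 × (142/359) = 2.69 x 10^-5 M
[CO3^2-] = 2.4 × 10^-2 × (217/359) = 1.45 x 10^-2 M
NiCO3(s) ⇌ Ni^2+ + CO3^2-, so Q = [Ni^2+][CO3^2-]
Q = (2.69 x 10^-5)(1.45 × 10^-2) = 3.9 × 10^-7
Q > Ksp, so NiCO3 will precipitate.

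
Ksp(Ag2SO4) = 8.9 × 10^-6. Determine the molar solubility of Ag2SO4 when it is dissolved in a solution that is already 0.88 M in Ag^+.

Ag2SO4(s) ⇌ 2 Ag^+ + SO4^2-
Ksp = [Ag^+]^2[SO4^2-]
Let s = moles of Ag2SO4 that dissolve per litre. [Ag^+] = 0.88 + 2s ≈ 0.88, [SO4^2-] = s (Ksp is small, so little additional dissolves).
Ksp ≈ (0.88)^2 × s
s = 1.1 × 10^-5 M
Check: 2s = 2.3 × 10^-5 ≪ 0.88, so the approximation is valid.

1.1 × 10^-5 M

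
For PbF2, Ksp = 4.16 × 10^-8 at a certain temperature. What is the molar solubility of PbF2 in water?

PbF2(s) ⇌ Pb^2+(aq) + 2 F^-(aq)
Ksp = [Pb^2+][F^-]^2
For each mole of PbF2 that dissolves: [Pb^2+] = s, [F^-] = 2s.
Substituting: Ksp = s(2s)^2 = 4s^3
s^3 = 4.16 × 10^-8 / 4, so s = 2.18 × 10^-3 M

s ≈ 2.18 x 10^-3 M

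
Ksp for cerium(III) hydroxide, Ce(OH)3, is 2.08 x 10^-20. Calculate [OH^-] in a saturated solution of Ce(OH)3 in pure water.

Ce(OH)3(s) <=> Ce^3+ + 3 OH^-
Ksp = [Ce^3+][OH^-]^3
For each mole of Ce(OH)3 that dissolves: [Ce^3+] = s, [OH^-] = 3s.
Ksp = s(3s)^3 = 27s^4
Solving, s = (2.08 x 10^-20/27)^(1/4) = 5.268 × 10^-6 M
[OH^-] = 3s = 1.58 x 10^-5 M

[OH^-] = 1.58 × 10^-5 M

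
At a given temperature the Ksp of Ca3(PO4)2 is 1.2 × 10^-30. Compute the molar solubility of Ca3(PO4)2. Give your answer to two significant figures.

Ca3(PO4)2(s) ⇌ 3 Ca^2+(aq) + 2 PO4^3-(aq)
Ksp = [Ca^2+]^3[PO4^3-]^2
Let s = molar solubility. Then [Ca^2+] = 3s and [PO4^3-] = 2s.
So Ksp = (3s)^3 × (2s)^2 = 108s^5
Solving, s = (1.2 × 10^-30/108)^(1/5) = 4.1 × 10^-7 M

s ≈ 4.1 x 10^-7 M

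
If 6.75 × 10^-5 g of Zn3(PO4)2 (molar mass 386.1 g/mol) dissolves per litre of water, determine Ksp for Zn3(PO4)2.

Molar solubility s = (6.75 × 10^-5 g/L) / (386.1 g/mol) = 1.748 × 10^-7 M.
Zn3(PO4)2(s) ⇌ 3 Zn^2+(aq) + 2 PO4^3-(aq)
If s mol/L of Zn3(PO4)2 dissolves, [Zn^2+] = 3s and [PO4^3-] = 2s.
Ksp = [Zn^2+]^3[PO4^3-]^2
Ksp = (3s)^3(2s)^2 = 108s^5
Ksp = 108 × (1.748 x 10^-7)^5 = 1.76 × 10^-32

1.76e-32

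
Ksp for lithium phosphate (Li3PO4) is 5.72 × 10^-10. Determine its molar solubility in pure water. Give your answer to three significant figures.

Li3PO4(s) <=> 3 Li^+ + PO4^3-
Ksp = [Li^+]^3[PO4^3-]
With molar solubility s: [Li^+] = 3s, [PO4^3-] = s.
So Ksp = (3s)^3 × s = 27s^4
s^4 = 5.72 × 10^-10 / 27, so s = 2.15 × 10^-3 M

s = 2.15 × 10^-3 M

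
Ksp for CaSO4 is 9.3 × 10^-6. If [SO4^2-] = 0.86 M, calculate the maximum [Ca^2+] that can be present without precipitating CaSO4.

[Ca^2+] ≈ 1.1e-5 M

CaSO4(s) <=> Ca^2+ + SO4^2-
Ksp = [Ca^2+][SO4^2-]
Precipitation begins when Q = Ksp. With [SO4^2-] = 0.86 M:
9.3 × 10^-6 = (0.86) × [Ca^2+]
[Ca^2+] = (9.3 × 10^-6 / 8.6 x 10^-1) = 1.1 × 10^-5 M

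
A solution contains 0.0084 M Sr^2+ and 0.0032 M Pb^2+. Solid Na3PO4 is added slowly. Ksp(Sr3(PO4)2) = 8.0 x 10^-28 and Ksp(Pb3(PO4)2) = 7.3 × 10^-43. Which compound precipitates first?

Precipitation of each salt starts when its ion product equals its Ksp.
For Sr3(PO4)2: 8.0 x 10^-28 = (0.0084)^3 × [PO4^3-]^2  ⇒  [PO4^3-] = 3.7 × 10^-11 M.
For Pb3(PO4)2: 7.3 × 10^-43 = (0.0032)^3 × [PO4^3-]^2  ⇒  [PO4^3-] = 4.7 × 10^-18 M.
The salt with the lower threshold [PO4^3-] precipitates first: Pb3(PO4)2.

Pb3(PO4)2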